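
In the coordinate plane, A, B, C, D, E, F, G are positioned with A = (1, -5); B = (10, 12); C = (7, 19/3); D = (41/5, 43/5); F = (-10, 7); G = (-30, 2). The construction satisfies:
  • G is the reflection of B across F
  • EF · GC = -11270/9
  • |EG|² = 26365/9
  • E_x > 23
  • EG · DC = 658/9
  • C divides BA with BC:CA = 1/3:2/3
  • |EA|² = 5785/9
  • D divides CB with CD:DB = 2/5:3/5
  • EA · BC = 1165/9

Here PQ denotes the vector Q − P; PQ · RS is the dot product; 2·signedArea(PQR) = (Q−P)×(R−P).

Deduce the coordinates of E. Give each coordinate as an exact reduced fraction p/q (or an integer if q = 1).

E = (24, 17/3)

1. E_x = 24  [EA · BC = 1165/9 ∩ EF · GC = -11270/9]
2. E_y = 17/3  [EA · BC = 1165/9 ∩ EF · GC = -11270/9]
   → E = (24, 17/3)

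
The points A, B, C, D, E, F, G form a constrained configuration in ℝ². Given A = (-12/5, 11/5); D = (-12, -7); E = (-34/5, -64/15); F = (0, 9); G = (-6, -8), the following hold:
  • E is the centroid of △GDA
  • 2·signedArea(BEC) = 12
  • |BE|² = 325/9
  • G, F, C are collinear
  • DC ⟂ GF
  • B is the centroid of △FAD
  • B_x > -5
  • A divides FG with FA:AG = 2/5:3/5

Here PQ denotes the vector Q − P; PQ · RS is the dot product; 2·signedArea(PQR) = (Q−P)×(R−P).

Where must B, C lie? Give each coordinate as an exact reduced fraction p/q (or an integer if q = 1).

B = (-24/5, 7/5)
C = (-2064/325, -2923/325)

1. B_x = -24/5  [B is the centroid of △FAD]
2. B_y = 7/5  [B is the centroid of △FAD]
   → B = (-24/5, 7/5)
3. C_x = -2064/325  [G, F, C are collinear ∩ DC ⟂ GF]
4. C_y = -2923/325  [G, F, C are collinear ∩ DC ⟂ GF]
   → C = (-2064/325, -2923/325)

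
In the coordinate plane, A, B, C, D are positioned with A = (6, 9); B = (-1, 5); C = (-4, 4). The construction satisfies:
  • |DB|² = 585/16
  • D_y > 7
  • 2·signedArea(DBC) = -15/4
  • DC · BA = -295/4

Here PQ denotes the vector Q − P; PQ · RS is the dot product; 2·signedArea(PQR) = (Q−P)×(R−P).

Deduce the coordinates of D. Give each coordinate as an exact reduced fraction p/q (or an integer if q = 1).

D = (17/4, 8)

1. D_x = 17/4  [DC · BA = -295/4 ∩ 2·signedArea(DBC) = -15/4]
2. D_y = 8  [DC · BA = -295/4 ∩ 2·signedArea(DBC) = -15/4]
   → D = (17/4, 8)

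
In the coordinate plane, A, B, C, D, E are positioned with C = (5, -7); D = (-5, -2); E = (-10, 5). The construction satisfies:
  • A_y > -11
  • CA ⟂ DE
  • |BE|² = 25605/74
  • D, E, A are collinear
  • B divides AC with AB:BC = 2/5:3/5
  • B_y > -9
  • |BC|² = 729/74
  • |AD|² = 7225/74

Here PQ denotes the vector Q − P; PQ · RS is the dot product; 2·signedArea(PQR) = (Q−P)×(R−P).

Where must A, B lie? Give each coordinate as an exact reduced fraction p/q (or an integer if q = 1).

1. A_x = 55/74  [D, E, A are collinear ∩ CA ⟂ DE]
2. A_y = -743/74  [D, E, A are collinear ∩ CA ⟂ DE]
   → A = (55/74, -743/74)
3. B_x = 181/74  [B divides AC with AB:BC = 2/5:3/5]
4. B_y = -653/74  [B divides AC with AB:BC = 2/5:3/5]
   → B = (181/74, -653/74)

A = (55/74, -743/74)
B = (181/74, -653/74)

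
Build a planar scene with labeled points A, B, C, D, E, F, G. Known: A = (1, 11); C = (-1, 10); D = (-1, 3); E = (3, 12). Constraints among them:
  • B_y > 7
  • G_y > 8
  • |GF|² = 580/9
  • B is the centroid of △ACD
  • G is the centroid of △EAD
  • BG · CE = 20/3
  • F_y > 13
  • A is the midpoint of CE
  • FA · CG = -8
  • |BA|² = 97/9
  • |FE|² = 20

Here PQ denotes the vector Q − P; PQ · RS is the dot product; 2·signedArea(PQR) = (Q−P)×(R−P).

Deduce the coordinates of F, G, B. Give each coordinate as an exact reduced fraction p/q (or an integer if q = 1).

B = (-1/3, 8)
F = (7, 14)
G = (1, 26/3)

1. G_x = 1  [G is the centroid of △EAD]
2. G_y = 26/3  [G is the centroid of △EAD]
   → G = (1, 26/3)
3. B_x = -1/3  [B is the centroid of △ACD]
4. B_y = 8  [B is the centroid of △ACD]
   → B = (-1/3, 8)
5. F_x = 7  [line -2·x + 4/3·y + -14/3 = 0 ∩ |FE|² = 20]
6. F_y = 14  [line -2·x + 4/3·y + -14/3 = 0 ∩ |FE|² = 20]
   → F = (7, 14)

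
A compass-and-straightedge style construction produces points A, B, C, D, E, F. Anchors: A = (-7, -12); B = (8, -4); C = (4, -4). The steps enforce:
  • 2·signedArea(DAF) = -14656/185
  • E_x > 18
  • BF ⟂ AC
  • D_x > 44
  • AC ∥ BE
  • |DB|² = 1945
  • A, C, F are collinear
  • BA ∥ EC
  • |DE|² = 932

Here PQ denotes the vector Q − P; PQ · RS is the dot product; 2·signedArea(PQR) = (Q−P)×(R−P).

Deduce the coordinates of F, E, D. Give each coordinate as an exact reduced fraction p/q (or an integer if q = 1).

1. F_x = 1224/185  [A, C, F are collinear ∩ BF ⟂ AC]
2. F_y = -388/185  [A, C, F are collinear ∩ BF ⟂ AC]
   → F = (1224/185, -388/185)
3. E_x = 19  [BA ∥ EC ∩ AC ∥ BE]
4. E_y = 4  [BA ∥ EC ∩ AC ∥ BE]
   → E = (19, 4)
5. D_x = 45  [line -1832/185·x + 2519/185·y + 6412/37 = 0 ∩ |DB|² = 1945]
6. D_y = 20  [line -1832/185·x + 2519/185·y + 6412/37 = 0 ∩ |DB|² = 1945]
   → D = (45, 20)

D = (45, 20)
E = (19, 4)
F = (1224/185, -388/185)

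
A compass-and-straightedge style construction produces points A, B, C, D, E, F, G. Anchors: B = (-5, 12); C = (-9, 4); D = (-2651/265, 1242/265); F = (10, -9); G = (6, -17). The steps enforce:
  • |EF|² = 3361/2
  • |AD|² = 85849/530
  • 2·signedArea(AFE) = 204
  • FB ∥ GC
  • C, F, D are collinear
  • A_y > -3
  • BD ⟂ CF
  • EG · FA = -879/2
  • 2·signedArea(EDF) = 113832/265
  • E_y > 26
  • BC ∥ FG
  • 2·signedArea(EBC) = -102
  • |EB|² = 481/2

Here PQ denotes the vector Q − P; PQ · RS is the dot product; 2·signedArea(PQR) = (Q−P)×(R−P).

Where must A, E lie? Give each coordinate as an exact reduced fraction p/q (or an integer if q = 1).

1. E_x = -21/2  [2·signedArea(EDF) = 113832/265 ∩ 2·signedArea(EBC) = -102]
2. E_y = 53/2  [2·signedArea(EDF) = 113832/265 ∩ 2·signedArea(EBC) = -102]
   → E = (-21/2, 53/2)
3. A_x = 1/2  [2·signedArea(AFE) = 204 ∩ EG · FA = -879/2]
4. A_y = -5/2  [2·signedArea(AFE) = 204 ∩ EG · FA = -879/2]
   → A = (1/2, -5/2)

A = (1/2, -5/2)
E = (-21/2, 53/2)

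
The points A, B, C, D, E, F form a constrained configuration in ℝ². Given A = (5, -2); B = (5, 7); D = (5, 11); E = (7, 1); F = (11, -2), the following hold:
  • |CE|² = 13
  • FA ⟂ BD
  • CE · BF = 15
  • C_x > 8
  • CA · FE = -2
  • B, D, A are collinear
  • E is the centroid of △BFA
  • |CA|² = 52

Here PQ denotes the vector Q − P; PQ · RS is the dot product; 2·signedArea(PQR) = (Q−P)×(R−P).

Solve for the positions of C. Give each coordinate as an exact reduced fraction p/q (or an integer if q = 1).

C = (9, 4)

1. C_x = 9  [CE · BF = 15 ∩ CA · FE = -2]
2. C_y = 4  [CE · BF = 15 ∩ CA · FE = -2]
   → C = (9, 4)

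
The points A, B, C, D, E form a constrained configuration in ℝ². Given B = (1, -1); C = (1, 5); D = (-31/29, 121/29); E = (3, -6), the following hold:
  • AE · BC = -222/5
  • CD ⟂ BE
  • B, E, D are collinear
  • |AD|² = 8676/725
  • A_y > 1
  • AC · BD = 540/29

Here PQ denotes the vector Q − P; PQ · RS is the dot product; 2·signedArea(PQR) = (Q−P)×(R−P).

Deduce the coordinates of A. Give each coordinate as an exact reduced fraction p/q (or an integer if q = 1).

1. A_x = 1  [AC · BD = 540/29 ∩ AE · BC = -222/5]
2. A_y = 7/5  [AC · BD = 540/29 ∩ AE · BC = -222/5]
   → A = (1, 7/5)

A = (1, 7/5)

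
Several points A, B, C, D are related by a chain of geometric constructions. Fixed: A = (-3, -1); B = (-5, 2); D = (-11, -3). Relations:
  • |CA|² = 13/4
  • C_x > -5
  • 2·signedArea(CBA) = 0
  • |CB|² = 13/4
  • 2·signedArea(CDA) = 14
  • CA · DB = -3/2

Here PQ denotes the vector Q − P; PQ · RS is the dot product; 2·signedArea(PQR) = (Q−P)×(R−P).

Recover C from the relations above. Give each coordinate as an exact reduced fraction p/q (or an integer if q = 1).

1. C_x = -4  [2·signedArea(CBA) = 0 ∩ 2·signedArea(CDA) = 14]
2. C_y = 1/2  [2·signedArea(CBA) = 0 ∩ 2·signedArea(CDA) = 14]
   → C = (-4, 1/2)

C = (-4, 1/2)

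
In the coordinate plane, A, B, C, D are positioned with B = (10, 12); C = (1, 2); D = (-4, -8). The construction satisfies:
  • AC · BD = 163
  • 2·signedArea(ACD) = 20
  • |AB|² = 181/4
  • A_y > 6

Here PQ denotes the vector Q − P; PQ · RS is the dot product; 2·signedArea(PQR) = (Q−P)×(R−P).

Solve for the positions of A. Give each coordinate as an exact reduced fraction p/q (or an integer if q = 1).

1. A_x = 11/2  [2·signedArea(ACD) = 20 ∩ AC · BD = 163]
2. A_y = 7  [2·signedArea(ACD) = 20 ∩ AC · BD = 163]
   → A = (11/2, 7)

A = (11/2, 7)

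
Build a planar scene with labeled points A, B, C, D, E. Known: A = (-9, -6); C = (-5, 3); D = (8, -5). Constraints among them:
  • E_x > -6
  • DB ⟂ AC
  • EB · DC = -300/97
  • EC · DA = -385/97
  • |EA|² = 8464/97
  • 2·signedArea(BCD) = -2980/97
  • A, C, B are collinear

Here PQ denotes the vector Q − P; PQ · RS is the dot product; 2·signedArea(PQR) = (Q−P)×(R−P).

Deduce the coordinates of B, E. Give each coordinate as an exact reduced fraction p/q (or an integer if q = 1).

B = (-565/97, 111/97)
E = (-505/97, 246/97)

1. B_x = -565/97  [A, C, B are collinear ∩ DB ⟂ AC]
2. B_y = 111/97  [A, C, B are collinear ∩ DB ⟂ AC]
   → B = (-565/97, 111/97)
3. E_x = -505/97  [EB · DC = -300/97 ∩ EC · DA = -385/97]
4. E_y = 246/97  [EB · DC = -300/97 ∩ EC · DA = -385/97]
   → E = (-505/97, 246/97)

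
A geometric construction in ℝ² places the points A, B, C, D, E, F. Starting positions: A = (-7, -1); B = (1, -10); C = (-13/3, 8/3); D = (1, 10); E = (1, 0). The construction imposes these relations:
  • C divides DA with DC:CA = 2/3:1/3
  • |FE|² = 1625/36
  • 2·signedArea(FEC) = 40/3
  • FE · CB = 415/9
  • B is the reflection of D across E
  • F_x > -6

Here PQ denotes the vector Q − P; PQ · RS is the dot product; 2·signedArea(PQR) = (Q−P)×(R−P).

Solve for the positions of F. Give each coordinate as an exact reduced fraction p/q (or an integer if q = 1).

1. F_x = -17/3  [FE · CB = 415/9 ∩ 2·signedArea(FEC) = 40/3]
2. F_y = 5/6  [FE · CB = 415/9 ∩ 2·signedArea(FEC) = 40/3]
   → F = (-17/3, 5/6)

F = (-17/3, 5/6)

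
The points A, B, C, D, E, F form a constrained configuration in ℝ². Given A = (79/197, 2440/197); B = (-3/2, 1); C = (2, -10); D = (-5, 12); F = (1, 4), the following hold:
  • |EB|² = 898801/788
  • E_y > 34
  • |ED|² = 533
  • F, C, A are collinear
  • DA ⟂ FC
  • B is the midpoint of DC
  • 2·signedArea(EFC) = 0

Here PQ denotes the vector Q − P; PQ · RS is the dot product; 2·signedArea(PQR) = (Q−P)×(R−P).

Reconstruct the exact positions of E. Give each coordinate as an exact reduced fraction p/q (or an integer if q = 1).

E = (-236/197, 6850/197)

1. E_x = -236/197  [line 14·x + 1·y + -18 = 0 ∩ |ED|² = 533]
2. E_y = 6850/197  [line 14·x + 1·y + -18 = 0 ∩ |ED|² = 533]
   → E = (-236/197, 6850/197)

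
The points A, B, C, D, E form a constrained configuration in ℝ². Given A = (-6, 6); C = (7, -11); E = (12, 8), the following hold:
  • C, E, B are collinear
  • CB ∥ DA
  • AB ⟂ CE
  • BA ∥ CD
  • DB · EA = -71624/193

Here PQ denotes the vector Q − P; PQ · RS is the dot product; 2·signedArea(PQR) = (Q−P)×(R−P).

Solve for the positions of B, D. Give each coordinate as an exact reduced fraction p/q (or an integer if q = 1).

1. B_x = 1996/193  [C, E, B are collinear ∩ AB ⟂ CE]
2. B_y = 328/193  [C, E, B are collinear ∩ AB ⟂ CE]
   → B = (1996/193, 328/193)
3. D_x = -1803/193  [CB ∥ DA ∩ BA ∥ CD]
4. D_y = -1293/193  [CB ∥ DA ∩ BA ∥ CD]
   → D = (-1803/193, -1293/193)

B = (1996/193, 328/193)
D = (-1803/193, -1293/193)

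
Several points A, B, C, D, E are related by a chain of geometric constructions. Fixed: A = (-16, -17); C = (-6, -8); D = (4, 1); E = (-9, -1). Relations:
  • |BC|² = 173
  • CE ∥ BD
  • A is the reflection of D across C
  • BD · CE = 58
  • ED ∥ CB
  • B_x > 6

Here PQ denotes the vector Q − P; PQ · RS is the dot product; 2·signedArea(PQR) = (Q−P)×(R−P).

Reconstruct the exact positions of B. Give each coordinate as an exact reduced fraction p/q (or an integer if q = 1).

1. B_x = 7  [CE ∥ BD ∩ ED ∥ CB]
2. B_y = -6  [CE ∥ BD ∩ ED ∥ CB]
   → B = (7, -6)

B = (7, -6)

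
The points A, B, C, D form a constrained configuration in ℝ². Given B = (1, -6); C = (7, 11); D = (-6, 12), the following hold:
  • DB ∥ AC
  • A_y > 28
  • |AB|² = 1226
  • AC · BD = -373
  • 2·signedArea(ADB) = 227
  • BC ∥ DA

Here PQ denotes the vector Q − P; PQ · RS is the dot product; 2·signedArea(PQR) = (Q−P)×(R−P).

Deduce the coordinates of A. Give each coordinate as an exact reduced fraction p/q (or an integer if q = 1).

A = (0, 29)

1. A_x = 0  [DB ∥ AC ∩ BC ∥ DA]
2. A_y = 29  [DB ∥ AC ∩ BC ∥ DA]
   → A = (0, 29)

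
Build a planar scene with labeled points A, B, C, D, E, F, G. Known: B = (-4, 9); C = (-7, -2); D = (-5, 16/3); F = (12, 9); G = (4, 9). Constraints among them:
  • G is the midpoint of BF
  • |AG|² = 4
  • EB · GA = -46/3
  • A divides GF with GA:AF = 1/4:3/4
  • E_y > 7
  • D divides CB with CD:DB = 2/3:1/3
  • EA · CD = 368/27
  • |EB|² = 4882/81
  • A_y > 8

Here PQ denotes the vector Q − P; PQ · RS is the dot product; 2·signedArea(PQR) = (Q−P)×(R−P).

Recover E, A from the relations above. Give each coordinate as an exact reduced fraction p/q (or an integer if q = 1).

1. A_x = 6  [A divides GF with GA:AF = 1/4:3/4]
2. A_y = 9  [A divides GF with GA:AF = 1/4:3/4]
   → A = (6, 9)
3. E_x = 11/3  [EA · CD = 368/27 ∩ EB · GA = -46/3]
4. E_y = 70/9  [EA · CD = 368/27 ∩ EB · GA = -46/3]
   → E = (11/3, 70/9)

A = (6, 9)
E = (11/3, 70/9)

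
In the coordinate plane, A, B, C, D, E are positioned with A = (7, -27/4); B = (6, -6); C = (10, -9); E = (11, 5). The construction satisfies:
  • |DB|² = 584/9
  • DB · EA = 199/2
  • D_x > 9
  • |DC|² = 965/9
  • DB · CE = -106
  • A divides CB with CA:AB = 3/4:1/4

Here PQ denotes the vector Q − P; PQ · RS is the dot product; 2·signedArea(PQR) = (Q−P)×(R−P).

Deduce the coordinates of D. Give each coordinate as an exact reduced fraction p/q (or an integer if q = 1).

1. D_x = 28/3  [DB · CE = -106 ∩ DB · EA = 199/2]
2. D_y = 4/3  [DB · CE = -106 ∩ DB · EA = 199/2]
   → D = (28/3, 4/3)

D = (28/3, 4/3)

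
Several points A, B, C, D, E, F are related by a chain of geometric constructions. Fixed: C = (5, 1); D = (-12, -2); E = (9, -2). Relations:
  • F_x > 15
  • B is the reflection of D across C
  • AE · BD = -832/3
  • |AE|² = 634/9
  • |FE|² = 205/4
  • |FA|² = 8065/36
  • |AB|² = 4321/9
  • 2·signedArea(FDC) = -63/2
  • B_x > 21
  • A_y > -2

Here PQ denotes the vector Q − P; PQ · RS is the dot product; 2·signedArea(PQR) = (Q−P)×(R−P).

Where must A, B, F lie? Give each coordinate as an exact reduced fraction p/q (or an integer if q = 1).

1. B_x = 22  [B is the reflection of D across C]
2. B_y = 4  [B is the reflection of D across C]
   → B = (22, 4)
3. F_x = 31/2  [line -3·x + 17·y + 59/2 = 0 ∩ |FE|² = 205/4]
4. F_y = 1  [line -3·x + 17·y + 59/2 = 0 ∩ |FE|² = 205/4]
   → F = (31/2, 1)
5. A_x = 2/3  [line 34·x + 6·y + -50/3 = 0 ∩ |FA|² = 8065/36]
6. A_y = -1  [line 34·x + 6·y + -50/3 = 0 ∩ |FA|² = 8065/36]
   → A = (2/3, -1)

A = (2/3, -1)
B = (22, 4)
F = (31/2, 1)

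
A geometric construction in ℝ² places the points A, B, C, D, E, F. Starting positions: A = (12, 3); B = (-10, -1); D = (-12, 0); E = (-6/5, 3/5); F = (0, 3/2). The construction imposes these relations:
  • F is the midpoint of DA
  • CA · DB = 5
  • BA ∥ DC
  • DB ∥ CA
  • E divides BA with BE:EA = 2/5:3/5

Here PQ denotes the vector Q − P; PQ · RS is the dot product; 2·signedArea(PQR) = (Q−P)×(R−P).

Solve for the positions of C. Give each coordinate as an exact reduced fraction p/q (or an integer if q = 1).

C = (10, 4)

1. C_x = 10  [DB ∥ CA ∩ BA ∥ DC]
2. C_y = 4  [DB ∥ CA ∩ BA ∥ DC]
   → C = (10, 4)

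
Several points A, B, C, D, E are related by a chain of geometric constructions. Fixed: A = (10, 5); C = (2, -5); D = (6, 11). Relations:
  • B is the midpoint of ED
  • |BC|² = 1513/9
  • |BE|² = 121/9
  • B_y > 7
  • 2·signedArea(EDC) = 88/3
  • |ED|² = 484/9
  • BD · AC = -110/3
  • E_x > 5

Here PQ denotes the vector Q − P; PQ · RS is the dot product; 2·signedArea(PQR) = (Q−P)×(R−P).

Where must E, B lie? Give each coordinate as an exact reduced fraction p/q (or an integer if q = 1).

B = (6, 22/3)
E = (6, 11/3)

1. B_x = 6  [line 8·x + 10·y + -364/3 = 0 ∩ |BC|² = 1513/9]
2. B_y = 22/3  [line 8·x + 10·y + -364/3 = 0 ∩ |BC|² = 1513/9]
   → B = (6, 22/3)
3. E_x = 6  [2·signedArea(EDC) = 88/3 ∩ B is the midpoint of ED]
4. E_y = 11/3  [2·signedArea(EDC) = 88/3 ∩ B is the midpoint of ED]
   → E = (6, 11/3)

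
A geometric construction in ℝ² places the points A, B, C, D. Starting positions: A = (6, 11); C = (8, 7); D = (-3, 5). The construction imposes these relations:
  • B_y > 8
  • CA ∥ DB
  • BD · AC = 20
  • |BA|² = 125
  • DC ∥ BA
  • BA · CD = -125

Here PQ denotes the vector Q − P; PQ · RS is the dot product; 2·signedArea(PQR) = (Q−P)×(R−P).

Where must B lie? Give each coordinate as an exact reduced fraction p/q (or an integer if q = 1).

B = (-5, 9)

1. B_x = -5  [DC ∥ BA ∩ CA ∥ DB]
2. B_y = 9  [DC ∥ BA ∩ CA ∥ DB]
   → B = (-5, 9)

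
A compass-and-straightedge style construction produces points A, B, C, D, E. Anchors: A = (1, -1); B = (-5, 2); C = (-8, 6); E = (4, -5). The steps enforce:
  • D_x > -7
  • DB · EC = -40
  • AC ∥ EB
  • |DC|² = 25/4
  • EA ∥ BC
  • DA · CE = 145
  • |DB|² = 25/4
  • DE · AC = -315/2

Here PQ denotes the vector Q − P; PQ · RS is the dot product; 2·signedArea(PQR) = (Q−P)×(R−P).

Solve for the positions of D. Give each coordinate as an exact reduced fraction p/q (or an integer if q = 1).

D = (-13/2, 4)

1. D_x = -13/2  [DE · AC = -315/2 ∩ DA · CE = 145]
2. D_y = 4  [DE · AC = -315/2 ∩ DA · CE = 145]
   → D = (-13/2, 4)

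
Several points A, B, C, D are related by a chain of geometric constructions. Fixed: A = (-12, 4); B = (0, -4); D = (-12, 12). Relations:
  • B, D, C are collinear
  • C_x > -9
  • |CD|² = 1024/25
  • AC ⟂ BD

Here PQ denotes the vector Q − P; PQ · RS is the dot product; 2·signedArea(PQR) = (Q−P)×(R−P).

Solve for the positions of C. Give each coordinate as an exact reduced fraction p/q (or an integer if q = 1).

C = (-204/25, 172/25)

1. C_x = -204/25  [B, D, C are collinear ∩ AC ⟂ BD]
2. C_y = 172/25  [B, D, C are collinear ∩ AC ⟂ BD]
   → C = (-204/25, 172/25)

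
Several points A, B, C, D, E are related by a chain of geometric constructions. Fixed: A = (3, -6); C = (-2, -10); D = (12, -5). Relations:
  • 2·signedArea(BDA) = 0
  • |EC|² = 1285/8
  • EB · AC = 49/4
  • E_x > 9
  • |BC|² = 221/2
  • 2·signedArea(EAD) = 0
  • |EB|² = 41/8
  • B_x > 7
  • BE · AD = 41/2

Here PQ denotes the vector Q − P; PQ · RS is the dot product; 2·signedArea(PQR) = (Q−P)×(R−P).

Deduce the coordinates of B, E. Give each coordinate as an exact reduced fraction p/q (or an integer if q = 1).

1. B_x = 15/2  [line 1·x + -9·y + -57 = 0 ∩ |BC|² = 221/2]
2. B_y = -11/2  [line 1·x + -9·y + -57 = 0 ∩ |BC|² = 221/2]
   → B = (15/2, -11/2)
3. E_x = 39/4  [2·signedArea(EAD) = 0 ∩ EB · AC = 49/4]
4. E_y = -21/4  [2·signedArea(EAD) = 0 ∩ EB · AC = 49/4]
   → E = (39/4, -21/4)

B = (15/2, -11/2)
E = (39/4, -21/4)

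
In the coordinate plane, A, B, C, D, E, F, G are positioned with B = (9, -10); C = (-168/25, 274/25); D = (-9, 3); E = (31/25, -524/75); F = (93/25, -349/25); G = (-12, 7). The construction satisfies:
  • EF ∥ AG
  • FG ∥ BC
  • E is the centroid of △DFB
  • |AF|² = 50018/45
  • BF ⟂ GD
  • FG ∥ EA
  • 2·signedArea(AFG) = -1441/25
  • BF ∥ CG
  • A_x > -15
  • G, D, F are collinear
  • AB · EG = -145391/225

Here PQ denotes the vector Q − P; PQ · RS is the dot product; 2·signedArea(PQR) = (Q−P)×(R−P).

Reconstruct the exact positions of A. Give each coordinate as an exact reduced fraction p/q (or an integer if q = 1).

1. A_x = -362/25  [EF ∥ AG ∩ FG ∥ EA]
2. A_y = 1048/75  [EF ∥ AG ∩ FG ∥ EA]
   → A = (-362/25, 1048/75)

A = (-362/25, 1048/75)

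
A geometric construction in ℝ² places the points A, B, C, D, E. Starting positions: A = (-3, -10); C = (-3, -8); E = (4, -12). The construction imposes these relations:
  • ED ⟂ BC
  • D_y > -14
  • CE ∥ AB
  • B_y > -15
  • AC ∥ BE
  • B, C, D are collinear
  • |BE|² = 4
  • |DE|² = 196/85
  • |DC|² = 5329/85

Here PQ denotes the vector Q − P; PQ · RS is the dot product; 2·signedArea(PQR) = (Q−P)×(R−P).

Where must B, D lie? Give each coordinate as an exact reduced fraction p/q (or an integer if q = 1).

B = (4, -14)
D = (256/85, -1118/85)

1. B_x = 4  [AC ∥ BE ∩ CE ∥ AB]
2. B_y = -14  [AC ∥ BE ∩ CE ∥ AB]
   → B = (4, -14)
3. D_x = 256/85  [B, C, D are collinear ∩ ED ⟂ BC]
4. D_y = -1118/85  [B, C, D are collinear ∩ ED ⟂ BC]
   → D = (256/85, -1118/85)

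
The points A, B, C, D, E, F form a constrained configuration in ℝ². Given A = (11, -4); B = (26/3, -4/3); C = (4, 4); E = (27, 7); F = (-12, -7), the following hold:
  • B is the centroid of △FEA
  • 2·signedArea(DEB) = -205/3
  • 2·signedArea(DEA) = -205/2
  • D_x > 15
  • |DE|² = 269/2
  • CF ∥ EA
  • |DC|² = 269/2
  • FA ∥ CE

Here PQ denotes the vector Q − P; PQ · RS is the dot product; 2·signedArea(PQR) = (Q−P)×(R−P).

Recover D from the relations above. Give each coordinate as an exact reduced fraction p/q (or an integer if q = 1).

1. D_x = 31/2  [2·signedArea(DEA) = -205/2 ∩ 2·signedArea(DEB) = -205/3]
2. D_y = 11/2  [2·signedArea(DEA) = -205/2 ∩ 2·signedArea(DEB) = -205/3]
   → D = (31/2, 11/2)

D = (31/2, 11/2)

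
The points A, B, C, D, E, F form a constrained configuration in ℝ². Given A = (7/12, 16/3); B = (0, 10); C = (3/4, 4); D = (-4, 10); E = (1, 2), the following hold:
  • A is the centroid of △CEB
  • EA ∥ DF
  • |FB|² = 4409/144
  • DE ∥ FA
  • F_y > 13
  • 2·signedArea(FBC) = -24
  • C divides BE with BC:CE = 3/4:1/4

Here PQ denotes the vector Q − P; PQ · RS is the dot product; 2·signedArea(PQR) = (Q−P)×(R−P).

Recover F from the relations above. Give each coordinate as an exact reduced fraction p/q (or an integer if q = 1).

F = (-53/12, 40/3)

1. F_x = -53/12  [DE ∥ FA ∩ EA ∥ DF]
2. F_y = 40/3  [DE ∥ FA ∩ EA ∥ DF]
   → F = (-53/12, 40/3)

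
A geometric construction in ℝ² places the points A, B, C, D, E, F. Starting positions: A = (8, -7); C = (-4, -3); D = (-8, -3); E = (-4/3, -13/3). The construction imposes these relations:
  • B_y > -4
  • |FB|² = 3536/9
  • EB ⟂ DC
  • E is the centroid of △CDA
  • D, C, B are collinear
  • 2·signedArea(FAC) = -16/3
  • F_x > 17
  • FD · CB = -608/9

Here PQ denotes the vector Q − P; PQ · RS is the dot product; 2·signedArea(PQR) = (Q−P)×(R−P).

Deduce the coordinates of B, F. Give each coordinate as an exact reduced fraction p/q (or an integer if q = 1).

B = (-4/3, -3)
F = (52/3, -29/3)

1. B_x = -4/3  [D, C, B are collinear ∩ EB ⟂ DC]
2. B_y = -3  [D, C, B are collinear ∩ EB ⟂ DC]
   → B = (-4/3, -3)
3. F_x = 52/3  [FD · CB = -608/9 ∩ 2·signedArea(FAC) = -16/3]
4. F_y = -29/3  [FD · CB = -608/9 ∩ 2·signedArea(FAC) = -16/3]
   → F = (52/3, -29/3)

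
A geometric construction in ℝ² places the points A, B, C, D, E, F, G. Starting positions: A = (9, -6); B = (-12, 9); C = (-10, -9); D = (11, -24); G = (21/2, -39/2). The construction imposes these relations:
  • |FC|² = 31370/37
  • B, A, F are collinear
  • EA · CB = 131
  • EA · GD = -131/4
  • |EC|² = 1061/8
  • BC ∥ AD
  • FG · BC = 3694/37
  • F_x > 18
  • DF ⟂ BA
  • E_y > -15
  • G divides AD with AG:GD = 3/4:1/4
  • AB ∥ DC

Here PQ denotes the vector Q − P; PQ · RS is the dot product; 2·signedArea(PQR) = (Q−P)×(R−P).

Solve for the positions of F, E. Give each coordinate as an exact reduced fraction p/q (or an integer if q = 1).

1. F_x = 697/37  [B, A, F are collinear ∩ DF ⟂ BA]
2. F_y = -482/37  [B, A, F are collinear ∩ DF ⟂ BA]
   → F = (697/37, -482/37)
3. E_x = 1/4  [line -1/2·x + 9/2·y + 257/4 = 0 ∩ |EC|² = 1061/8]
4. E_y = -57/4  [line -1/2·x + 9/2·y + 257/4 = 0 ∩ |EC|² = 1061/8]
   → E = (1/4, -57/4)

E = (1/4, -57/4)
F = (697/37, -482/37)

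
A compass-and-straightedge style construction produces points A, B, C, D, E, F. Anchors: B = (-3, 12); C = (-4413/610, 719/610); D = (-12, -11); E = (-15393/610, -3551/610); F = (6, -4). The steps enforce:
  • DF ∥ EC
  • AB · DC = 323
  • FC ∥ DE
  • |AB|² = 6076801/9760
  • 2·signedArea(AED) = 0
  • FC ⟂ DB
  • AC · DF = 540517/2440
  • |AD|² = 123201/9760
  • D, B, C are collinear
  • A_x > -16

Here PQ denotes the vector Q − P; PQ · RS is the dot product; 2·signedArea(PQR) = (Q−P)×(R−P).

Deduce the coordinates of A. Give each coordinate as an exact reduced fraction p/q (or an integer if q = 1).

A = (-37353/2440, -23681/2440)

1. A_x = -37353/2440  [2·signedArea(AED) = 0 ∩ AC · DF = 540517/2440]
2. A_y = -23681/2440  [2·signedArea(AED) = 0 ∩ AC · DF = 540517/2440]
   → A = (-37353/2440, -23681/2440)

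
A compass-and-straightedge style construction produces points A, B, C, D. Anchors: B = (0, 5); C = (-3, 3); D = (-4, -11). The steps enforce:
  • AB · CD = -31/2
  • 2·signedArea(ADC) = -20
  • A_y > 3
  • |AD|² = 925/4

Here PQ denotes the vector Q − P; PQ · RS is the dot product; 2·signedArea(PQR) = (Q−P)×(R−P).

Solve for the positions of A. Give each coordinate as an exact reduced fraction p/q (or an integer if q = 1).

1. A_x = -3/2  [2·signedArea(ADC) = -20 ∩ AB · CD = -31/2]
2. A_y = 4  [2·signedArea(ADC) = -20 ∩ AB · CD = -31/2]
   → A = (-3/2, 4)

A = (-3/2, 4)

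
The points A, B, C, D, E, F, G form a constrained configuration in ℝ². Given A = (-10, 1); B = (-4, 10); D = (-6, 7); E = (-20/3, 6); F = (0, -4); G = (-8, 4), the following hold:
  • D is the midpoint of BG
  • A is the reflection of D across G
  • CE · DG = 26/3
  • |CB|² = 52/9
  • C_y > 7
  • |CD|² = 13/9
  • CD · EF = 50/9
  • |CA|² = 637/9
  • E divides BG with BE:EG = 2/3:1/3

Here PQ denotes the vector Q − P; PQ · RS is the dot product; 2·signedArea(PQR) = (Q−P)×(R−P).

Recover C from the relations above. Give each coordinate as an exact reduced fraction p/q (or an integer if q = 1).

1. C_x = -16/3  [CE · DG = 26/3 ∩ CD · EF = 50/9]
2. C_y = 8  [CE · DG = 26/3 ∩ CD · EF = 50/9]
   → C = (-16/3, 8)

C = (-16/3, 8)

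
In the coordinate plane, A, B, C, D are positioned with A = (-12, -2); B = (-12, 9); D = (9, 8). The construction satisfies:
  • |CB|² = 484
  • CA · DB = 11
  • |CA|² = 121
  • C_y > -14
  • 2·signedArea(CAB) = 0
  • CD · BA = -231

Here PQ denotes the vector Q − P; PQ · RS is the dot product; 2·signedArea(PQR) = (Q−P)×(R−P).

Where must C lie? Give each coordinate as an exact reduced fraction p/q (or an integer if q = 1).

1. C_x = -12  [2·signedArea(CAB) = 0 ∩ CD · BA = -231]
2. C_y = -13  [2·signedArea(CAB) = 0 ∩ CD · BA = -231]
   → C = (-12, -13)

C = (-12, -13)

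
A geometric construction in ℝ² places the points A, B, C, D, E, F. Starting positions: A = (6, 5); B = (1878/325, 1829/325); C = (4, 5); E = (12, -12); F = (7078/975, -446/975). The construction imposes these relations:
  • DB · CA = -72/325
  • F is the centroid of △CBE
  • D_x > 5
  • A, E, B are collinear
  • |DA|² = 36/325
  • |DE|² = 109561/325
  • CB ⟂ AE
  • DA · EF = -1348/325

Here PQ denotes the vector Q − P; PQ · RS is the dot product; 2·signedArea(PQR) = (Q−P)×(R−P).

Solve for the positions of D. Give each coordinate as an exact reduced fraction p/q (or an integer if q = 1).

D = (1914/325, 1727/325)

1. D_x = 1914/325  [DA · EF = -1348/325 ∩ DB · CA = -72/325]
2. D_y = 1727/325  [DA · EF = -1348/325 ∩ DB · CA = -72/325]
   → D = (1914/325, 1727/325)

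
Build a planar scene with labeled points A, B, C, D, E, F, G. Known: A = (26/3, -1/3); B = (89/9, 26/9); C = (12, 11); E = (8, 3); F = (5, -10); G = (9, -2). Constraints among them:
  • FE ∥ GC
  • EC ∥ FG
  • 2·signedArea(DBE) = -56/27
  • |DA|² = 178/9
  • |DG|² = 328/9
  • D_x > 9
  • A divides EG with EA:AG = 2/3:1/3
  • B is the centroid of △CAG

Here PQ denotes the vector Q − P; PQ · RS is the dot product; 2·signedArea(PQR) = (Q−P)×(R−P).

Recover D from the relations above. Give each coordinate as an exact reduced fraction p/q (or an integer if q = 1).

D = (29/3, 4)

1. D_x = 29/3  [line -1/9·x + -17/9·y + 233/27 = 0 ∩ |DA|² = 178/9]
2. D_y = 4  [line -1/9·x + -17/9·y + 233/27 = 0 ∩ |DA|² = 178/9]
   → D = (29/3, 4)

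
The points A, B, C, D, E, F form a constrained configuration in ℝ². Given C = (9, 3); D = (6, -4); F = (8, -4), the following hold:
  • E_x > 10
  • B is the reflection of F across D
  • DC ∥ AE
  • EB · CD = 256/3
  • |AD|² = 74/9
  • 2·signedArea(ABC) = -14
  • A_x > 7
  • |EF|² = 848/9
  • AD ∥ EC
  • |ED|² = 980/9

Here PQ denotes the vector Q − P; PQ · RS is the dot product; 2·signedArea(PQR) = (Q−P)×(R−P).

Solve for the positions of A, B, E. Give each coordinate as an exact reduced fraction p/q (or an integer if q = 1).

1. B_x = 4  [B is the reflection of F across D]
2. B_y = -4  [B is the reflection of F across D]
   → B = (4, -4)
3. E_x = 32/3  [line 3·x + 7·y + -208/3 = 0 ∩ |ED|² = 980/9]
4. E_y = 16/3  [line 3·x + 7·y + -208/3 = 0 ∩ |ED|² = 980/9]
   → E = (32/3, 16/3)
5. A_x = 23/3  [2·signedArea(ABC) = -14 ∩ DC ∥ AE]
6. A_y = -5/3  [2·signedArea(ABC) = -14 ∩ DC ∥ AE]
   → A = (23/3, -5/3)

A = (23/3, -5/3)
B = (4, -4)
E = (32/3, 16/3)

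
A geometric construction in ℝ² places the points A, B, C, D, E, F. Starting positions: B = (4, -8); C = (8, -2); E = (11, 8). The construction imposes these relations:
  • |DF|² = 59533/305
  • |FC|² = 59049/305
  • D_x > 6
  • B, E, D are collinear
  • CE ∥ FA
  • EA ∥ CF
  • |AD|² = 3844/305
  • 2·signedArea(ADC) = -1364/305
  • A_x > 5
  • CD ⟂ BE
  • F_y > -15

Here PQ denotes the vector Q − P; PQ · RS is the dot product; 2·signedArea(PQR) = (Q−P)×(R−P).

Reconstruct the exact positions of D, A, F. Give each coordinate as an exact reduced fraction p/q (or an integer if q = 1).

A = (1654/305, -1448/305)
D = (2088/305, -456/305)
F = (739/305, -4498/305)

1. D_x = 2088/305  [B, E, D are collinear ∩ CD ⟂ BE]
2. D_y = -456/305  [B, E, D are collinear ∩ CD ⟂ BE]
   → D = (2088/305, -456/305)
3. A_x = 1654/305  [line 154/305·x + 352/305·y + 836/305 = 0 ∩ |AD|² = 3844/305]
4. A_y = -1448/305  [line 154/305·x + 352/305·y + 836/305 = 0 ∩ |AD|² = 3844/305]
   → A = (1654/305, -1448/305)
5. F_x = 739/305  [CE ∥ FA ∩ EA ∥ CF]
6. F_y = -4498/305  [CE ∥ FA ∩ EA ∥ CF]
   → F = (739/305, -4498/305)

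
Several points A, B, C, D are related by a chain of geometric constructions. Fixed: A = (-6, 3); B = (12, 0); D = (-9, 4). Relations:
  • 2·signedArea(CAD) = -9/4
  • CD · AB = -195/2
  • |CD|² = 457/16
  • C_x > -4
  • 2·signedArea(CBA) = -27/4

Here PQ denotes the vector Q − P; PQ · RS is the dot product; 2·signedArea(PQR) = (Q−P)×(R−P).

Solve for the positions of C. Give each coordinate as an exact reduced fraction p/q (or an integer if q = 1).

1. C_x = -15/4  [2·signedArea(CBA) = -27/4 ∩ 2·signedArea(CAD) = -9/4]
2. C_y = 3  [2·signedArea(CBA) = -27/4 ∩ 2·signedArea(CAD) = -9/4]
   → C = (-15/4, 3)

C = (-15/4, 3)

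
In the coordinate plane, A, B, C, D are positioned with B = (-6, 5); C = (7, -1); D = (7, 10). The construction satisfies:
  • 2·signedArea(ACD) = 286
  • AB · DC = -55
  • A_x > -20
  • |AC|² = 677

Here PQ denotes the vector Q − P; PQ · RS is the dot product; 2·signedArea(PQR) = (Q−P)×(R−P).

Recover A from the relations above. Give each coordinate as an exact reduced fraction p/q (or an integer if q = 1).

1. A_x = -19  [AB · DC = -55 ∩ 2·signedArea(ACD) = 286]
2. A_y = 0  [AB · DC = -55 ∩ 2·signedArea(ACD) = 286]
   → A = (-19, 0)

A = (-19, 0)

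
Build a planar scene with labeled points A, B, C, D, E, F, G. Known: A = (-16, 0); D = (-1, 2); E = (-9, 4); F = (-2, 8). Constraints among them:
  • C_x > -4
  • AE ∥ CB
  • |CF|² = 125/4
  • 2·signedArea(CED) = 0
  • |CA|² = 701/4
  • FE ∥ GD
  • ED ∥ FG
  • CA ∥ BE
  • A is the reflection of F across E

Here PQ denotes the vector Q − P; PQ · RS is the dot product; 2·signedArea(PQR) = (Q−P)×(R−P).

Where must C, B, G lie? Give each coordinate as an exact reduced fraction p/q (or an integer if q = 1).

1. C_x = -3  [line 2·x + 8·y + -14 = 0 ∩ |CA|² = 701/4]
2. C_y = 5/2  [line 2·x + 8·y + -14 = 0 ∩ |CA|² = 701/4]
   → C = (-3, 5/2)
3. B_x = 4  [CA ∥ BE ∩ AE ∥ CB]
4. B_y = 13/2  [CA ∥ BE ∩ AE ∥ CB]
   → B = (4, 13/2)
5. G_x = 6  [FE ∥ GD ∩ ED ∥ FG]
6. G_y = 6  [FE ∥ GD ∩ ED ∥ FG]
   → G = (6, 6)

B = (4, 13/2)
C = (-3, 5/2)
G = (6, 6)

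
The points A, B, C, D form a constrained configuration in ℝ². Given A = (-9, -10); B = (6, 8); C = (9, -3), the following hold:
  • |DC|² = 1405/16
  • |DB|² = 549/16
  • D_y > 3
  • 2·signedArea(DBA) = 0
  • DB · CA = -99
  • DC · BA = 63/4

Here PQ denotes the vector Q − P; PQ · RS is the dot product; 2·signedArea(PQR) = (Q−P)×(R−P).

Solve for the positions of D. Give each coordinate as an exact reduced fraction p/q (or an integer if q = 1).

1. D_x = 9/4  [2·signedArea(DBA) = 0 ∩ DC · BA = 63/4]
2. D_y = 7/2  [2·signedArea(DBA) = 0 ∩ DC · BA = 63/4]
   → D = (9/4, 7/2)

D = (9/4, 7/2)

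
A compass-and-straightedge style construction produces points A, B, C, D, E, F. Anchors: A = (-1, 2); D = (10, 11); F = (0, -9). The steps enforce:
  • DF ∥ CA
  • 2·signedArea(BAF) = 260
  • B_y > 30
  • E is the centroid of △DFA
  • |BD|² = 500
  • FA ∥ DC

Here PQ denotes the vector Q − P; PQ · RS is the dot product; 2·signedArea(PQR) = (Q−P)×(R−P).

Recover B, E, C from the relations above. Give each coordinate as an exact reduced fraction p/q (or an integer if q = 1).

1. B_x = 20  [line 11·x + 1·y + -251 = 0 ∩ |BD|² = 500]
2. B_y = 31  [line 11·x + 1·y + -251 = 0 ∩ |BD|² = 500]
   → B = (20, 31)
3. E_x = 3  [E is the centroid of △DFA]
4. E_y = 4/3  [E is the centroid of △DFA]
   → E = (3, 4/3)
5. C_x = 9  [DF ∥ CA ∩ FA ∥ DC]
6. C_y = 22  [DF ∥ CA ∩ FA ∥ DC]
   → C = (9, 22)

B = (20, 31)
C = (9, 22)
E = (3, 4/3)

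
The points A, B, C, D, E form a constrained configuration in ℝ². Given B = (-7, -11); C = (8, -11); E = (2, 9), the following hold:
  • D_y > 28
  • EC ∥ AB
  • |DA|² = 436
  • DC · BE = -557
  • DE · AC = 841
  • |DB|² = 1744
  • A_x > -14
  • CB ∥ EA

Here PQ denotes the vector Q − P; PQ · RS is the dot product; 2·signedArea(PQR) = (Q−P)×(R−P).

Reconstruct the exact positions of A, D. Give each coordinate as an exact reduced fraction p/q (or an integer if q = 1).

1. A_x = -13  [EC ∥ AB ∩ CB ∥ EA]
2. A_y = 9  [EC ∥ AB ∩ CB ∥ EA]
   → A = (-13, 9)
3. D_x = -19  [DE · AC = 841 ∩ DC · BE = -557]
4. D_y = 29  [DE · AC = 841 ∩ DC · BE = -557]
   → D = (-19, 29)

A = (-13, 9)
D = (-19, 29)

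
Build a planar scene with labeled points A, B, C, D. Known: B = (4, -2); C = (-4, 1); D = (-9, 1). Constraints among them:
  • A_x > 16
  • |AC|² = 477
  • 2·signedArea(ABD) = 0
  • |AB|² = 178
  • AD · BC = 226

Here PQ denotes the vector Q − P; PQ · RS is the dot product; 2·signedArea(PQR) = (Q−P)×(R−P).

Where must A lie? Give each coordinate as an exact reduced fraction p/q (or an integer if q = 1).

1. A_x = 17  [2·signedArea(ABD) = 0 ∩ AD · BC = 226]
2. A_y = -5  [2·signedArea(ABD) = 0 ∩ AD · BC = 226]
   → A = (17, -5)

A = (17, -5)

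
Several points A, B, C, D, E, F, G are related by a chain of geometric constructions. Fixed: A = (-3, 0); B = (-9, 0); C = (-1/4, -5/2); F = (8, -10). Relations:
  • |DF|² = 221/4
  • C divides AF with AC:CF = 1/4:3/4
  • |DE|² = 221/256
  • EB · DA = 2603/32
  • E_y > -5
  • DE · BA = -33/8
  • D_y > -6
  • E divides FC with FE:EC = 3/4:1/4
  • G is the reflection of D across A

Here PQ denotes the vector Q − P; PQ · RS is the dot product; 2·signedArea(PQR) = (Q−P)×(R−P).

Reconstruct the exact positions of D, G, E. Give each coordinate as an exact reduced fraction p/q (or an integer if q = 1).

1. E_x = 29/16  [E divides FC with FE:EC = 3/4:1/4]
2. E_y = -35/8  [E divides FC with FE:EC = 3/4:1/4]
   → E = (29/16, -35/8)
3. D_x = 5/2  [DE · BA = -33/8 ∩ EB · DA = 2603/32]
4. D_y = -5  [DE · BA = -33/8 ∩ EB · DA = 2603/32]
   → D = (5/2, -5)
5. G_x = -17/2  [G is the reflection of D across A]
6. G_y = 5  [G is the reflection of D across A]
   → G = (-17/2, 5)

D = (5/2, -5)
E = (29/16, -35/8)
G = (-17/2, 5)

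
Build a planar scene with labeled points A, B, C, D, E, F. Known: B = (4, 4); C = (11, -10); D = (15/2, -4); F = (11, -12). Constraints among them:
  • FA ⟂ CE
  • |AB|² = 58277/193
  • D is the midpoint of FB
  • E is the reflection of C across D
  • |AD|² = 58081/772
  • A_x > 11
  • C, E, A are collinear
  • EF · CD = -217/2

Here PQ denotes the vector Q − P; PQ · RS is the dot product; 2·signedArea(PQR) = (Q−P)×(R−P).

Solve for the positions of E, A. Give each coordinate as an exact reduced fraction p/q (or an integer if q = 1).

A = (2291/193, -2218/193)
E = (4, 2)

1. E_x = 4  [E is the reflection of C across D]
2. E_y = 2  [E is the reflection of C across D]
   → E = (4, 2)
3. A_x = 2291/193  [C, E, A are collinear ∩ FA ⟂ CE]
4. A_y = -2218/193  [C, E, A are collinear ∩ FA ⟂ CE]
   → A = (2291/193, -2218/193)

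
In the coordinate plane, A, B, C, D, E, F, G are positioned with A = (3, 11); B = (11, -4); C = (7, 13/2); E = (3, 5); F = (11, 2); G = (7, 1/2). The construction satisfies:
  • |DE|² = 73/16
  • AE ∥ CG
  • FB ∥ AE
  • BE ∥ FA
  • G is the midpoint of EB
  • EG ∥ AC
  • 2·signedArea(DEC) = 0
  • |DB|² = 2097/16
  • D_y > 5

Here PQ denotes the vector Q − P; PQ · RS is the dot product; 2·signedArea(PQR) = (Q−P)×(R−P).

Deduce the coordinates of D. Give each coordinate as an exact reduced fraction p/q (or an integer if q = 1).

D = (5, 23/4)

1. D_x = 5  [line -3/2·x + 4·y + -31/2 = 0 ∩ |DE|² = 73/16]
2. D_y = 23/4  [line -3/2·x + 4·y + -31/2 = 0 ∩ |DE|² = 73/16]
   → D = (5, 23/4)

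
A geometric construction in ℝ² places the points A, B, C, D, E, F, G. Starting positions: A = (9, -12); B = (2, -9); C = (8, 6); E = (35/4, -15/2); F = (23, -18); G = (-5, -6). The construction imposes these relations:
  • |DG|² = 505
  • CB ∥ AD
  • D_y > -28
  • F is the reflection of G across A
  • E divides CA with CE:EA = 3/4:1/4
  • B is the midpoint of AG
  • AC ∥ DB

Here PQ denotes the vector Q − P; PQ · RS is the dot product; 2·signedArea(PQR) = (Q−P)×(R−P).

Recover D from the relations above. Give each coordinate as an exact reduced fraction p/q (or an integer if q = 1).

1. D_x = 3  [AC ∥ DB ∩ CB ∥ AD]
2. D_y = -27  [AC ∥ DB ∩ CB ∥ AD]
   → D = (3, -27)

D = (3, -27)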